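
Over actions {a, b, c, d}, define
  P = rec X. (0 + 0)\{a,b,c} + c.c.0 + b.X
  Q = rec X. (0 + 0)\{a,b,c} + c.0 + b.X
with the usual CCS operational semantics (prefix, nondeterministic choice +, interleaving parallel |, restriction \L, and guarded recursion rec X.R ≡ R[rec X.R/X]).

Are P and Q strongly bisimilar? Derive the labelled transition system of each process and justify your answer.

LTS(P): 3 reachable states
  u0 = rec X. (0 + 0)\{a,b,c} + c.c.0 + b.X → —b→ u0, —c→ u1
  u1 = c.0 → —c→ u2
  u2 = 0 → ·
LTS(Q): 2 reachable states
  v0 = rec X. (0 + 0)\{a,b,c} + c.0 + b.X → —b→ v0, —c→ v1
  v1 = 0 → ·
Coarsest stable partition (strong bisimilarity classes):
  B0 = {u0}
  B1 = {u1}
  B2 = {u2, v1}
  B3 = {v0}
u0 ∈ B0, v0 ∈ B3 → different blocks

not bisimilar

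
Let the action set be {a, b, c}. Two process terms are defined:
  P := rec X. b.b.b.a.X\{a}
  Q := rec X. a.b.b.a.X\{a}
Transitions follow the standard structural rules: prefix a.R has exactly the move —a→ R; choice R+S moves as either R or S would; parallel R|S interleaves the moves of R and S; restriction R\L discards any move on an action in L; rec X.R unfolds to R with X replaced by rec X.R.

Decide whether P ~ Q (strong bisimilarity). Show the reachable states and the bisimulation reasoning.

P's transition system — 8 states:
  s0 = rec X. b.b.b.a.X\{a} :: ··b··> s1
  s1 = b.b.a.(rec X. b.b.b.a.X\{a})\{a} :: ··b··> s2
  s2 = b.a.(rec X. b.b.b.a.X\{a})\{a} :: ··b··> s3
  s3 = a.(rec X. b.b.b.a.X\{a})\{a} :: ··a··> s4
  s4 = (rec X. b.b.b.a.X\{a})\{a} :: ··b··> s5
  s5 = (b.b.a.(rec X. b.b.b.a.X\{a})\{a})\{a} :: ··b··> s6
  s6 = (b.a.(rec X. b.b.b.a.X\{a})\{a})\{a} :: ··b··> s7
  s7 = (a.(rec X. b.b.b.a.X\{a})\{a})\{a} :: ·
Q's transition system — 5 states:
  t0 = rec X. a.b.b.a.X\{a} :: ··a··> t1
  t1 = b.b.a.(rec X. a.b.b.a.X\{a})\{a} :: ··b··> t2
  t2 = b.a.(rec X. a.b.b.a.X\{a})\{a} :: ··b··> t3
  t3 = a.(rec X. a.b.b.a.X\{a})\{a} :: ··a··> t4
  t4 = (rec X. a.b.b.a.X\{a})\{a} :: ·
Bisimilarity quotient blocks:
  B0 = {s0}
  B1 = {s1}
  B2 = {s2}
  B3 = {s3}
  B4 = {s4}
  B5 = {s5}
  B6 = {s6}
  B7 = {s7, t4}
  B8 = {t0}
  B9 = {t1}
  B10 = {t2}
  B11 = {t3}
s0 ∈ B0, t0 ∈ B8 → different blocks

not bisimilar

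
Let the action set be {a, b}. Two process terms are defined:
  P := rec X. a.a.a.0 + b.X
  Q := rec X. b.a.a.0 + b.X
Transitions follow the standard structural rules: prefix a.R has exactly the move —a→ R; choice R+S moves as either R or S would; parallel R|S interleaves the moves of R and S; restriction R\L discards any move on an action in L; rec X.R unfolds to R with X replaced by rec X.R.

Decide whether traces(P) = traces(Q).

LTS(P): 4 reachable states
  u0 = rec X. a.a.a.0 + b.X | ··a··> u1, ··b··> u0
  u1 = a.a.0 | ··a··> u2
  u2 = a.0 | ··a··> u3
  u3 = 0 | ∅
LTS(Q): 4 reachable states
  v0 = rec X. b.a.a.0 + b.X | ··b··> v0, ··b··> v1
  v1 = a.a.0 | ··a··> v2
  v2 = a.0 | ··a··> v3
  v3 = 0 | ∅
Executing a from P (initial set {u0}):
  step 1 (a): {u1}
  — P admits the full trace.
Executing a from Q (initial set {v0}):
  step 1 (a): ∅ (Q stuck)

trace-distinct — witness ⟨a⟩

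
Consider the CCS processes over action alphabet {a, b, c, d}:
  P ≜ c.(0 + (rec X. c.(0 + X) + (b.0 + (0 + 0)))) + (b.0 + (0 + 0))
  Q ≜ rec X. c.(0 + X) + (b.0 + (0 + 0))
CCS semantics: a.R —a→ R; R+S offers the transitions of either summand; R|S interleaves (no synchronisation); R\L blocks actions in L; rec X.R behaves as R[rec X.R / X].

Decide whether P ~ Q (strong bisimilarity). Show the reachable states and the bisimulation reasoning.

bisimilar

LTS(P): 3 reachable states
  m0 = c.(0 + (rec X. c.(0 + X) + (b.0 + (0 + 0)))) + (b.0 + (0 + 0)) ⊢ ··b··> m1, ··c··> m2
  m1 = 0 ⊢ (no moves)
  m2 = 0 + (rec X. c.(0 + X) + (b.0 + (0 + 0))) ⊢ ··b··> m1, ··c··> m2
LTS(Q): 3 reachable states
  n0 = rec X. c.(0 + X) + (b.0 + (0 + 0)) ⊢ ··b··> n1, ··c··> n2
  n1 = 0 ⊢ (no moves)
  n2 = 0 + (rec X. c.(0 + X) + (b.0 + (0 + 0))) ⊢ ··b··> n1, ··c··> n2
Coarsest stable partition (strong bisimilarity classes):
  B0 = {m0, m2, n0, n2}
  B1 = {m1, n1}
m0 ∈ B0, n0 ∈ B0 → same block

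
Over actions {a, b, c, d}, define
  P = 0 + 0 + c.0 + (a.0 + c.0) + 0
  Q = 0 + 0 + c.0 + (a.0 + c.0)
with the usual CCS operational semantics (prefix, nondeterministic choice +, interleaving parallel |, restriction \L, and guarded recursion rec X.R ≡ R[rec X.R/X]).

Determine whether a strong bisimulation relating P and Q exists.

bisimilar

LTS(P): 2 reachable states
  m0 = 0 + 0 + c.0 + (a.0 + c.0) + 0 :: —a→ m1, —c→ m1
  m1 = 0 :: ∅
LTS(Q): 2 reachable states
  n0 = 0 + 0 + c.0 + (a.0 + c.0) :: —a→ n1, —c→ n1
  n1 = 0 :: ∅
Coarsest stable partition (strong bisimilarity classes):
  B0 = {m0, n0}
  B1 = {m1, n1}
m0 ∈ B0, n0 ∈ B0 → same block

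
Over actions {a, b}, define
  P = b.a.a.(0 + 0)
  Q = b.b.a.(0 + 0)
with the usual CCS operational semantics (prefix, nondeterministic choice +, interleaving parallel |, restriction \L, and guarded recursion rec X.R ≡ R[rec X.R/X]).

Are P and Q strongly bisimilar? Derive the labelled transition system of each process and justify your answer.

P ≁ Q

LTS(P): 4 reachable states
  m0 = b.a.a.(0 + 0) ⊢ --b--▸ m1
  m1 = a.a.(0 + 0) ⊢ --a--▸ m2
  m2 = a.(0 + 0) ⊢ --a--▸ m3
  m3 = 0 + 0 ⊢ ·
LTS(Q): 4 reachable states
  n0 = b.b.a.(0 + 0) ⊢ --b--▸ n1
  n1 = b.a.(0 + 0) ⊢ --b--▸ n2
  n2 = a.(0 + 0) ⊢ --a--▸ n3
  n3 = 0 + 0 ⊢ ·
Coarsest stable partition (strong bisimilarity classes):
  B0 = {m0}
  B1 = {m1}
  B2 = {m2, n2}
  B3 = {m3, n3}
  B4 = {n0}
  B5 = {n1}
m0 ∈ B0, n0 ∈ B4 → different blocks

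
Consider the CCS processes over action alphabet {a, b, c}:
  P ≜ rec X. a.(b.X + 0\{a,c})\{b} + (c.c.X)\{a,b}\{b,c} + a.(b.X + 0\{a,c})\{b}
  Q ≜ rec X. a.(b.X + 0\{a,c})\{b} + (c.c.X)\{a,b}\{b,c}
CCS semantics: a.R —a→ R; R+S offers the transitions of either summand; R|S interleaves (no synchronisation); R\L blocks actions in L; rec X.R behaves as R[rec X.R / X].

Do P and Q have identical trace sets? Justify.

P's transition system — 2 states:
  p0 = rec X. a.(b.X + 0\{a,c})\{b} + (c.c.X)\{a,b}\{b,c} + a.(b.X + 0\{a,c})\{b} ⊢ ··a··> p1
  p1 = (b.(rec X. a.(b.X + 0\{a,c})\{b} + (c.c.X)\{a,b}\{b,c} + a.(b.X + 0\{a,c})\{b}) + 0\{a,c})\{b} ⊢ ∅
Q's transition system — 2 states:
  q0 = rec X. a.(b.X + 0\{a,c})\{b} + (c.c.X)\{a,b}\{b,c} ⊢ ··a··> q1
  q1 = (b.(rec X. a.(b.X + 0\{a,c})\{b} + (c.c.X)\{a,b}\{b,c}) + 0\{a,c})\{b} ⊢ ∅
Bisimilarity quotient blocks:
  B0 = {p0, q0}
  B1 = {p1, q1}
p0 ∈ B0, q0 ∈ B0 → same block
Bisimilar ⇒ trace-equivalent.

YES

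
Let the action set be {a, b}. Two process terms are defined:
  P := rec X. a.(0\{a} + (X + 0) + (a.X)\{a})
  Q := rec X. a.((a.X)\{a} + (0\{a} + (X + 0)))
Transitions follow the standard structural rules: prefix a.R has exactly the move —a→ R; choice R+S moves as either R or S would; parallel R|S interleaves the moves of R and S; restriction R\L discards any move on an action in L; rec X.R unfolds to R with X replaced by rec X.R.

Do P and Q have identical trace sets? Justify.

P's transition system — 2 states:
  u0 = rec X. a.(0\{a} + (X + 0) + (a.X)\{a}) → ··a··> u1
  u1 = 0\{a} + ((rec X. a.(0\{a} + (X + 0) + (a.X)\{a})) + 0) + (a.(rec X. a.(0\{a} + (X + 0) + (a.X)\{a})))\{a} → ··a··> u1
Q's transition system — 2 states:
  v0 = rec X. a.((a.X)\{a} + (0\{a} + (X + 0))) → ··a··> v1
  v1 = (a.(rec X. a.((a.X)\{a} + (0\{a} + (X + 0)))))\{a} + (0\{a} + ((rec X. a.((a.X)\{a} + (0\{a} + (X + 0)))) + 0)) → ··a··> v1
Bisimilarity quotient blocks:
  B0 = {u0, u1, v0, v1}
u0 ∈ B0, v0 ∈ B0 → same block
Bisimilar ⇒ trace-equivalent.

YES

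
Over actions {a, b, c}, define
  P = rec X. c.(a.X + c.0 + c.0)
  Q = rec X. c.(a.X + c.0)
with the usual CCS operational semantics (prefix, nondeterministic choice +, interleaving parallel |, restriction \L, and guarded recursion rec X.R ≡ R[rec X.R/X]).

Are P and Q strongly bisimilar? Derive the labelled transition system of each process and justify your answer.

P's transition system — 3 states:
  p0 = rec X. c.(a.X + c.0 + c.0) ⊢ --c--▸ p1
  p1 = a.(rec X. c.(a.X + c.0 + c.0)) + c.0 + c.0 ⊢ --a--▸ p0, --c--▸ p2
  p2 = 0 ⊢ (no moves)
Q's transition system — 3 states:
  q0 = rec X. c.(a.X + c.0) ⊢ --c--▸ q1
  q1 = a.(rec X. c.(a.X + c.0)) + c.0 ⊢ --a--▸ q0, --c--▸ q2
  q2 = 0 ⊢ (no moves)
Partition-refinement fixed point:
  B0 = {p0, q0}
  B1 = {p1, q1}
  B2 = {p2, q2}
p0 ∈ B0, q0 ∈ B0 → same block

P ~ Q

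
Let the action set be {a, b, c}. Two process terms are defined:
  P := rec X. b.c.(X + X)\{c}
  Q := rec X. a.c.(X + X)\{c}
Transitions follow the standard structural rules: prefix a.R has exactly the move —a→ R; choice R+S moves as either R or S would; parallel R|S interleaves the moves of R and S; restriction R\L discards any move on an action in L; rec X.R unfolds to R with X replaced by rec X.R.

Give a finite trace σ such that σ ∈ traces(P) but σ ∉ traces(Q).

b

LTS(P): 4 reachable states
  p0 = rec X. b.c.(X + X)\{c} → -b-> p1
  p1 = c.((rec X. b.c.(X + X)\{c}) + (rec X. b.c.(X + X)\{c}))\{c} → -c-> p2
  p2 = ((rec X. b.c.(X + X)\{c}) + (rec X. b.c.(X + X)\{c}))\{c} → -b-> p3
  p3 = (c.((rec X. b.c.(X + X)\{c}) + (rec X. b.c.(X + X)\{c}))\{c})\{c} → (no moves)
LTS(Q): 4 reachable states
  q0 = rec X. a.c.(X + X)\{c} → -a-> q1
  q1 = c.((rec X. a.c.(X + X)\{c}) + (rec X. a.c.(X + X)\{c}))\{c} → -c-> q2
  q2 = ((rec X. a.c.(X + X)\{c}) + (rec X. a.c.(X + X)\{c}))\{c} → -a-> q3
  q3 = (c.((rec X. a.c.(X + X)\{c}) + (rec X. a.c.(X + X)\{c}))\{c})\{c} → (no moves)
Run σ = ⟨b⟩ on P: start {p0}
  [1] b ⇒ {p1}
  P completes σ.
Run σ = ⟨b⟩ on Q: start {q0}
  [1] b ⇒ ∅ (Q stuck)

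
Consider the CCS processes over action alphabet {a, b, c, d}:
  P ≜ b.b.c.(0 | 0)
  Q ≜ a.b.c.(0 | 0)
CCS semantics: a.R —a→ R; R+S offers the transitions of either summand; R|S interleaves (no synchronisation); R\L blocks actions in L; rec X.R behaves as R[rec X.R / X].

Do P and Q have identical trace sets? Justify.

P's transition system — 4 states:
  p0 = b.b.c.(0 | 0) | ··b··> p1
  p1 = b.c.(0 | 0) | ··b··> p2
  p2 = c.(0 | 0) | ··c··> p3
  p3 = 0 | 0 | ∅
Q's transition system — 4 states:
  q0 = a.b.c.(0 | 0) | ··a··> q1
  q1 = b.c.(0 | 0) | ··b··> q2
  q2 = c.(0 | 0) | ··c··> q3
  q3 = 0 | 0 | ∅
Executing b from P (initial set {p0}):
  step 1 (b): {p1}
  — P admits the full trace.
Executing b from Q (initial set {q0}):
  step 1 (b): no successor for Q

NO — witness ⟨b⟩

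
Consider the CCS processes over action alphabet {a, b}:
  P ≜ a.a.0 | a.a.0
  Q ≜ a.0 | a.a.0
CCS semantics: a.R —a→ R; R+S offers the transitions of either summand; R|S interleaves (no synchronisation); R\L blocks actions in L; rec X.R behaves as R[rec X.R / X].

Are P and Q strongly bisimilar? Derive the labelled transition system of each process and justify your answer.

Reachable graph of P (9 states):
  s0 = a.a.0 | a.a.0 :: --a--▸ s1, --a--▸ s2
  s1 = a.0 | a.a.0 :: --a--▸ s3, --a--▸ s4
  s2 = a.a.0 | a.0 :: --a--▸ s4, --a--▸ s5
  s3 = 0 | a.a.0 :: --a--▸ s6
  s4 = a.0 | a.0 :: --a--▸ s6, --a--▸ s7
  s5 = a.a.0 | 0 :: --a--▸ s7
  s6 = 0 | a.0 :: --a--▸ s8
  s7 = a.0 | 0 :: --a--▸ s8
  s8 = 0 | 0 :: (no moves)
Reachable graph of Q (6 states):
  t0 = a.0 | a.a.0 :: --a--▸ t1, --a--▸ t2
  t1 = 0 | a.a.0 :: --a--▸ t3
  t2 = a.0 | a.0 :: --a--▸ t3, --a--▸ t4
  t3 = 0 | a.0 :: --a--▸ t5
  t4 = a.0 | 0 :: --a--▸ t5
  t5 = 0 | 0 :: (no moves)
Coarsest stable partition (strong bisimilarity classes):
  B0 = {s0}
  B1 = {s1, s2, t0}
  B2 = {s3, s4, s5, t1, t2}
  B3 = {s6, s7, t3, t4}
  B4 = {s8, t5}
s0 ∈ B0, t0 ∈ B1 → different blocks

P ≁ Q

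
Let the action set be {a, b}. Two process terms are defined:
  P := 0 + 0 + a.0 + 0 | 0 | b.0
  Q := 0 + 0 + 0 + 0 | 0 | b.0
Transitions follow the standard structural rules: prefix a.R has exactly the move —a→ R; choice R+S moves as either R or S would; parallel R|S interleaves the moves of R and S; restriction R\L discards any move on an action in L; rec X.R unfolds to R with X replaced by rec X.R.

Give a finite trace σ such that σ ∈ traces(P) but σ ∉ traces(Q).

P's transition system — 3 states:
  s0 = 0 + 0 + a.0 + 0 | 0 | b.0 ⊢ ··a··> s1, ··b··> s2
  s1 = 0 ⊢ (no moves)
  s2 = 0 | 0 | 0 ⊢ (no moves)
Q's transition system — 2 states:
  t0 = 0 + 0 + 0 + 0 | 0 | b.0 ⊢ ··b··> t1
  t1 = 0 | 0 | 0 ⊢ (no moves)
Run σ = ⟨a⟩ on P: start {s0}
  step 1 (a): {s1}
  ✓ P
Run σ = ⟨a⟩ on Q: start {t0}
  step 1 (a): ∅  — Q cannot continue

a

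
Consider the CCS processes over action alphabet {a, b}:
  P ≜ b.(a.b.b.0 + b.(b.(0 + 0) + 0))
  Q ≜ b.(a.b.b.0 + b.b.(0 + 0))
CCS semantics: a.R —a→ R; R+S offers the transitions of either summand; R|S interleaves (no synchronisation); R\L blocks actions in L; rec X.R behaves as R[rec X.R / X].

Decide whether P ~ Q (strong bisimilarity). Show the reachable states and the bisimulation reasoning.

bisimilar

LTS(P): 7 reachable states
  u0 = b.(a.b.b.0 + b.(b.(0 + 0) + 0)) has moves =b=> u1
  u1 = a.b.b.0 + b.(b.(0 + 0) + 0) has moves =a=> u2, =b=> u3
  u2 = b.b.0 has moves =b=> u4
  u3 = b.(0 + 0) + 0 has moves =b=> u5
  u4 = b.0 has moves =b=> u6
  u5 = 0 + 0 has moves ∅
  u6 = 0 has moves ∅
LTS(Q): 7 reachable states
  v0 = b.(a.b.b.0 + b.b.(0 + 0)) has moves =b=> v1
  v1 = a.b.b.0 + b.b.(0 + 0) has moves =a=> v2, =b=> v3
  v2 = b.b.0 has moves =b=> v4
  v3 = b.(0 + 0) has moves =b=> v5
  v4 = b.0 has moves =b=> v6
  v5 = 0 + 0 has moves ∅
  v6 = 0 has moves ∅
Coarsest stable partition (strong bisimilarity classes):
  B0 = {u0, v0}
  B1 = {u1, v1}
  B2 = {u3, u4, v3, v4}
  B3 = {u5, u6, v5, v6}
  B4 = {u2, v2}
u0 ∈ B0, v0 ∈ B0 → same block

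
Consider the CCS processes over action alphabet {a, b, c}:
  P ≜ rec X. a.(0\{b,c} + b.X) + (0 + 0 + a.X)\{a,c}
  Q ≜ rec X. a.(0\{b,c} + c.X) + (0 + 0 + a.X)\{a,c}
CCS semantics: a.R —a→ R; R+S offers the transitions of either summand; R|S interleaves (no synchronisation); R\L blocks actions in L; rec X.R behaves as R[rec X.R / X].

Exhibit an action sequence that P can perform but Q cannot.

P's transition system — 2 states:
  p0 = rec X. a.(0\{b,c} + b.X) + (0 + 0 + a.X)\{a,c} :: -a-> p1
  p1 = 0\{b,c} + b.(rec X. a.(0\{b,c} + b.X) + (0 + 0 + a.X)\{a,c}) :: -b-> p0
Q's transition system — 2 states:
  q0 = rec X. a.(0\{b,c} + c.X) + (0 + 0 + a.X)\{a,c} :: -a-> q1
  q1 = 0\{b,c} + c.(rec X. a.(0\{b,c} + c.X) + (0 + 0 + a.X)\{a,c}) :: -c-> q0
Run σ = ⟨ab⟩ on P: start {p0}
  [1] a ⇒ {p1}
  [2] b ⇒ {p0}
  P completes σ.
Run σ = ⟨ab⟩ on Q: start {q0}
  [1] a ⇒ {q1}
  [2] b ⇒ ∅ (Q stuck)

ab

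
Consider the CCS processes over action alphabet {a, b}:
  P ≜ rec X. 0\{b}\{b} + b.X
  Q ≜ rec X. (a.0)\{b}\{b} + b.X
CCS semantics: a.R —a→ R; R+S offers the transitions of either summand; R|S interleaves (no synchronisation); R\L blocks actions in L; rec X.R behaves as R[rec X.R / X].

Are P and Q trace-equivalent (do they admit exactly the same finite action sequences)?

trace-distinct — witness ⟨a⟩

LTS(P): 1 reachable states
  s0 = rec X. 0\{b}\{b} + b.X has moves =b=> s0
LTS(Q): 2 reachable states
  t0 = rec X. (a.0)\{b}\{b} + b.X has moves =a=> t1, =b=> t0
  t1 = 0\{b}\{b} has moves ∅
Run σ = ⟨a⟩ on Q: start {t0}
  [1] a ⇒ {t1}
  — Q admits the full trace.
Run σ = ⟨a⟩ on P: start {s0}
  [1] a ⇒ no successor for P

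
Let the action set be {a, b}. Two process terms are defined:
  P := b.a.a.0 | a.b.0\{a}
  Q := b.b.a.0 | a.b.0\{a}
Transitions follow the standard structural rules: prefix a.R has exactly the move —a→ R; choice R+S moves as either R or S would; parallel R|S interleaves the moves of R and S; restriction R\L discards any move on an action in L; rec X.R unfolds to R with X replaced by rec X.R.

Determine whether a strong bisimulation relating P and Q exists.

P's transition system — 12 states:
  s0 = b.a.a.0 | a.b.0\{a} → -a-> s1, -b-> s2
  s1 = b.a.a.0 | b.0\{a} → -b-> s3, -b-> s4
  s2 = a.a.0 | a.b.0\{a} → -a-> s3, -a-> s5
  s3 = a.a.0 | b.0\{a} → -a-> s6, -b-> s7
  s4 = b.a.a.0 | 0\{a} → -b-> s7
  s5 = a.0 | a.b.0\{a} → -a-> s6, -a-> s8
  s6 = a.0 | b.0\{a} → -a-> s9, -b-> s10
  s7 = a.a.0 | 0\{a} → -a-> s10
  s8 = 0 | a.b.0\{a} → -a-> s9
  s9 = 0 | b.0\{a} → -b-> s11
  s10 = a.0 | 0\{a} → -a-> s11
  s11 = 0 | 0\{a} → ·
Q's transition system — 12 states:
  t0 = b.b.a.0 | a.b.0\{a} → -a-> t1, -b-> t2
  t1 = b.b.a.0 | b.0\{a} → -b-> t3, -b-> t4
  t2 = b.a.0 | a.b.0\{a} → -a-> t3, -b-> t5
  t3 = b.a.0 | b.0\{a} → -b-> t6, -b-> t7
  t4 = b.b.a.0 | 0\{a} → -b-> t7
  t5 = a.0 | a.b.0\{a} → -a-> t6, -a-> t8
  t6 = a.0 | b.0\{a} → -a-> t9, -b-> t10
  t7 = b.a.0 | 0\{a} → -b-> t10
  t8 = 0 | a.b.0\{a} → -a-> t9
  t9 = 0 | b.0\{a} → -b-> t11
  t10 = a.0 | 0\{a} → -a-> t11
  t11 = 0 | 0\{a} → ·
Coarsest stable partition (strong bisimilarity classes):
  B0 = {s0}
  B1 = {s2}
  B2 = {s5, t5}
  B3 = {s8, t8}
  B4 = {s9, t9}
  B5 = {s11, t11}
  B6 = {s6, t6}
  B7 = {s10, t10}
  B8 = {s3}
  B9 = {s7}
  B10 = {s1}
  B11 = {s4}
  B12 = {t0}
  B13 = {t1}
  B14 = {t4}
  B15 = {t7}
  B16 = {t3}
  B17 = {t2}
s0 ∈ B0, t0 ∈ B12 → different blocks

not bisimilar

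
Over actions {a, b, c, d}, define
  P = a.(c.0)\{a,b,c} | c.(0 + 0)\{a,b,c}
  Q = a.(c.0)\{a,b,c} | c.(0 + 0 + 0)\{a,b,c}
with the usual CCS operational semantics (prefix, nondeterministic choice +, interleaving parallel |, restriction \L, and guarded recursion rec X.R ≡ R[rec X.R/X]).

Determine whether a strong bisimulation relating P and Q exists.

YES

LTS(P): 4 reachable states
  m0 = a.(c.0)\{a,b,c} | c.(0 + 0)\{a,b,c} → ··a··> m1, ··c··> m2
  m1 = (c.0)\{a,b,c} | c.(0 + 0)\{a,b,c} → ··c··> m3
  m2 = a.(c.0)\{a,b,c} | (0 + 0)\{a,b,c} → ··a··> m3
  m3 = (c.0)\{a,b,c} | (0 + 0)\{a,b,c} → deadlocked
LTS(Q): 4 reachable states
  n0 = a.(c.0)\{a,b,c} | c.(0 + 0 + 0)\{a,b,c} → ··a··> n1, ··c··> n2
  n1 = (c.0)\{a,b,c} | c.(0 + 0 + 0)\{a,b,c} → ··c··> n3
  n2 = a.(c.0)\{a,b,c} | (0 + 0 + 0)\{a,b,c} → ··a··> n3
  n3 = (c.0)\{a,b,c} | (0 + 0 + 0)\{a,b,c} → deadlocked
Partition-refinement fixed point:
  B0 = {m0, n0}
  B1 = {m1, n1}
  B2 = {m3, n3}
  B3 = {m2, n2}
m0 ∈ B0, n0 ∈ B0 → same block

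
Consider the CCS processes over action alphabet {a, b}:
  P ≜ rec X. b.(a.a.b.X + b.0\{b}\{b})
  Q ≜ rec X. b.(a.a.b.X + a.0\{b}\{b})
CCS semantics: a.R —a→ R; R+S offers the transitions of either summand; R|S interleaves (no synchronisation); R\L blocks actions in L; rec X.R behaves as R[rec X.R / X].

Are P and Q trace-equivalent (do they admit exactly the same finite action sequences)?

Reachable graph of P (5 states):
  s0 = rec X. b.(a.a.b.X + b.0\{b}\{b}) → ··b··> s1
  s1 = a.a.b.(rec X. b.(a.a.b.X + b.0\{b}\{b})) + b.0\{b}\{b} → ··a··> s2, ··b··> s3
  s2 = a.b.(rec X. b.(a.a.b.X + b.0\{b}\{b})) → ··a··> s4
  s3 = 0\{b}\{b} → deadlocked
  s4 = b.(rec X. b.(a.a.b.X + b.0\{b}\{b})) → ··b··> s0
Reachable graph of Q (5 states):
  t0 = rec X. b.(a.a.b.X + a.0\{b}\{b}) → ··b··> t1
  t1 = a.a.b.(rec X. b.(a.a.b.X + a.0\{b}\{b})) + a.0\{b}\{b} → ··a··> t2, ··a··> t3
  t2 = 0\{b}\{b} → deadlocked
  t3 = a.b.(rec X. b.(a.a.b.X + a.0\{b}\{b})) → ··a··> t4
  t4 = b.(rec X. b.(a.a.b.X + a.0\{b}\{b})) → ··b··> t0
Run σ = ⟨bb⟩ on P: start {s0}
  step 1 (b): {s1}
  step 2 (b): {s3}
  ✓ P
Run σ = ⟨bb⟩ on Q: start {t0}
  step 1 (b): {t1}
  step 2 (b): ∅ (Q stuck)

traces(P) ≠ traces(Q) — witness ⟨bb⟩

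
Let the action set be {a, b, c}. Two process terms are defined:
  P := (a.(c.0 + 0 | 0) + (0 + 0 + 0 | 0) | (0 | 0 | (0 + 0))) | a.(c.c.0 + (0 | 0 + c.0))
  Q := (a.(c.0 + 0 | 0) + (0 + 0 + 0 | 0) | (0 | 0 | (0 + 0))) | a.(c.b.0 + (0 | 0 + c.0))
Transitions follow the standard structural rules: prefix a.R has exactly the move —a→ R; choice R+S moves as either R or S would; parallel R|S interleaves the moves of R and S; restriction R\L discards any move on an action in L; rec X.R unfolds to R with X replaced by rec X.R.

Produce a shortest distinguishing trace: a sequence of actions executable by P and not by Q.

P's transition system — 12 states:
  p0 = (a.(c.0 + 0 | 0) + (0 + 0 + 0 | 0) | (0 | 0 | (0 + 0))) | a.(c.c.0 + (0 | 0 + c.0)) | —a→ p1, —a→ p2
  p1 = (a.(c.0 + 0 | 0) + (0 + 0 + 0 | 0) | (0 | 0 | (0 + 0))) | (c.c.0 + (0 | 0 + c.0)) | —a→ p3, —c→ p4, —c→ p5
  p2 = (c.0 + 0 | 0) | a.(c.c.0 + (0 | 0 + c.0)) | —a→ p3, —c→ p6
  p3 = (c.0 + 0 | 0) | (c.c.0 + (0 | 0 + c.0)) | —c→ p7, —c→ p8, —c→ p9
  p4 = (a.(c.0 + 0 | 0) + (0 + 0 + 0 | 0) | (0 | 0 | (0 + 0))) | 0 | —a→ p7
  p5 = (a.(c.0 + 0 | 0) + (0 + 0 + 0 | 0) | (0 | 0 | (0 + 0))) | c.0 | —a→ p8, —c→ p4
  p6 = 0 | a.(c.c.0 + (0 | 0 + c.0)) | —a→ p9
  p7 = (c.0 + 0 | 0) | 0 | —c→ p10
  p8 = (c.0 + 0 | 0) | c.0 | —c→ p11, —c→ p7
  p9 = 0 | (c.c.0 + (0 | 0 + c.0)) | —c→ p10, —c→ p11
  p10 = 0 | 0 | (no moves)
  p11 = 0 | c.0 | —c→ p10
Q's transition system — 12 states:
  q0 = (a.(c.0 + 0 | 0) + (0 + 0 + 0 | 0) | (0 | 0 | (0 + 0))) | a.(c.b.0 + (0 | 0 + c.0)) | —a→ q1, —a→ q2
  q1 = (a.(c.0 + 0 | 0) + (0 + 0 + 0 | 0) | (0 | 0 | (0 + 0))) | (c.b.0 + (0 | 0 + c.0)) | —a→ q3, —c→ q4, —c→ q5
  q2 = (c.0 + 0 | 0) | a.(c.b.0 + (0 | 0 + c.0)) | —a→ q3, —c→ q6
  q3 = (c.0 + 0 | 0) | (c.b.0 + (0 | 0 + c.0)) | —c→ q7, —c→ q8, —c→ q9
  q4 = (a.(c.0 + 0 | 0) + (0 + 0 + 0 | 0) | (0 | 0 | (0 + 0))) | 0 | —a→ q7
  q5 = (a.(c.0 + 0 | 0) + (0 + 0 + 0 | 0) | (0 | 0 | (0 + 0))) | b.0 | —a→ q8, —b→ q4
  q6 = 0 | a.(c.b.0 + (0 | 0 + c.0)) | —a→ q9
  q7 = (c.0 + 0 | 0) | 0 | —c→ q10
  q8 = (c.0 + 0 | 0) | b.0 | —b→ q7, —c→ q11
  q9 = 0 | (c.b.0 + (0 | 0 + c.0)) | —c→ q10, —c→ q11
  q10 = 0 | 0 | (no moves)
  q11 = 0 | b.0 | —b→ q10
Run σ = ⟨acc⟩ on P: start {p0}
  step 1 (a): {p1, p2}
  step 2 (c): {p4, p5, p6}
  step 3 (c): {p4}
  ✓ P
Run σ = ⟨acc⟩ on Q: start {q0}
  step 1 (a): {q1, q2}
  step 2 (c): {q4, q5, q6}
  step 3 (c): ∅  — Q cannot continue

acc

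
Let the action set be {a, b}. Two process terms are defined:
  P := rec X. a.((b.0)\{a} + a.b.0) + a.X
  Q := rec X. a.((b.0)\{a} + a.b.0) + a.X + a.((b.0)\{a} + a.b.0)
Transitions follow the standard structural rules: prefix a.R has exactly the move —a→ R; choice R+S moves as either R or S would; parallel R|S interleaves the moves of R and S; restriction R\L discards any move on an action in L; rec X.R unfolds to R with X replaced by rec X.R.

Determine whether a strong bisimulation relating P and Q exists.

bisimilar

Reachable graph of P (5 states):
  u0 = rec X. a.((b.0)\{a} + a.b.0) + a.X has moves -a-> u0, -a-> u1
  u1 = (b.0)\{a} + a.b.0 has moves -a-> u2, -b-> u3
  u2 = b.0 has moves -b-> u4
  u3 = 0\{a} has moves ∅
  u4 = 0 has moves ∅
Reachable graph of Q (5 states):
  v0 = rec X. a.((b.0)\{a} + a.b.0) + a.X + a.((b.0)\{a} + a.b.0) has moves -a-> v0, -a-> v1
  v1 = (b.0)\{a} + a.b.0 has moves -a-> v2, -b-> v3
  v2 = b.0 has moves -b-> v4
  v3 = 0\{a} has moves ∅
  v4 = 0 has moves ∅
Partition-refinement fixed point:
  B0 = {u0, v0}
  B1 = {u1, v1}
  B2 = {u3, u4, v3, v4}
  B3 = {u2, v2}
u0 ∈ B0, v0 ∈ B0 → same block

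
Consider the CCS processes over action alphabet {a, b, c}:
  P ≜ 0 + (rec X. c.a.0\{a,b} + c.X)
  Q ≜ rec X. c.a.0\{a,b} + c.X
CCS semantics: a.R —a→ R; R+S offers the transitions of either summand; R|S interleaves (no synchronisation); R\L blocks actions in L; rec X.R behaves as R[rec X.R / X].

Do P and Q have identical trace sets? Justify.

LTS(P): 4 reachable states
  p0 = 0 + (rec X. c.a.0\{a,b} + c.X) :: =c=> p1, =c=> p2
  p1 = a.0\{a,b} :: =a=> p3
  p2 = rec X. c.a.0\{a,b} + c.X :: =c=> p1, =c=> p2
  p3 = 0\{a,b} :: deadlocked
LTS(Q): 3 reachable states
  q0 = rec X. c.a.0\{a,b} + c.X :: =c=> q0, =c=> q1
  q1 = a.0\{a,b} :: =a=> q2
  q2 = 0\{a,b} :: deadlocked
Coarsest stable partition (strong bisimilarity classes):
  B0 = {p0, p2, q0}
  B1 = {p1, q1}
  B2 = {p3, q2}
p0 ∈ B0, q0 ∈ B0 → same block
Bisimilar ⇒ trace-equivalent.

YES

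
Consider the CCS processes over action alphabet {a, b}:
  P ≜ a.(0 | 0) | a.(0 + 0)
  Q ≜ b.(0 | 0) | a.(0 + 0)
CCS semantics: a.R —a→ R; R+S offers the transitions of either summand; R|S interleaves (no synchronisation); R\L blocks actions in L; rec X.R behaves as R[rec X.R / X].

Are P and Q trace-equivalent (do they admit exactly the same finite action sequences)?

Reachable graph of P (4 states):
  u0 = a.(0 | 0) | a.(0 + 0) → —a→ u1, —a→ u2
  u1 = 0 | 0 | a.(0 + 0) → —a→ u3
  u2 = a.(0 | 0) | (0 + 0) → —a→ u3
  u3 = 0 | 0 | (0 + 0) → deadlocked
Reachable graph of Q (4 states):
  v0 = b.(0 | 0) | a.(0 + 0) → —a→ v1, —b→ v2
  v1 = b.(0 | 0) | (0 + 0) → —b→ v3
  v2 = 0 | 0 | a.(0 + 0) → —a→ v3
  v3 = 0 | 0 | (0 + 0) → deadlocked
Executing aa from P (initial set {u0}):
  after a @ step 1: {u1, u2}
  after a @ step 2: {u3}
  — P admits the full trace.
Executing aa from Q (initial set {v0}):
  after a @ step 1: {v1}
  after a @ step 2: no successor for Q

trace-distinct — witness ⟨aa⟩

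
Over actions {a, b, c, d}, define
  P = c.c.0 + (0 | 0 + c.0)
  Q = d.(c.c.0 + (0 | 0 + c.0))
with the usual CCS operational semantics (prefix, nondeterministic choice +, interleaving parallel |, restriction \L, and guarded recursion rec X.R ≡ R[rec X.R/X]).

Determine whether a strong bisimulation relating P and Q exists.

not bisimilar

Reachable graph of P (3 states):
  s0 = c.c.0 + (0 | 0 + c.0) → ··c··> s1, ··c··> s2
  s1 = 0 → ∅
  s2 = c.0 → ··c··> s1
Reachable graph of Q (4 states):
  t0 = d.(c.c.0 + (0 | 0 + c.0)) → ··d··> t1
  t1 = c.c.0 + (0 | 0 + c.0) → ··c··> t2, ··c··> t3
  t2 = 0 → ∅
  t3 = c.0 → ··c··> t2
Bisimilarity quotient blocks:
  B0 = {s0, t1}
  B1 = {s2, t3}
  B2 = {s1, t2}
  B3 = {t0}
s0 ∈ B0, t0 ∈ B3 → different blocks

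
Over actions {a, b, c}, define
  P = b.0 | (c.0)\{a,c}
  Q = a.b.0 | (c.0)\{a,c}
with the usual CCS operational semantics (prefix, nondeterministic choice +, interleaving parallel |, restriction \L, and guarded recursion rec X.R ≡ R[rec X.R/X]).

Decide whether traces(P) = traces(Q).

Reachable graph of P (2 states):
  s0 = b.0 | (c.0)\{a,c} → =b=> s1
  s1 = 0 | (c.0)\{a,c} → stopped
Reachable graph of Q (3 states):
  t0 = a.b.0 | (c.0)\{a,c} → =a=> t1
  t1 = b.0 | (c.0)\{a,c} → =b=> t2
  t2 = 0 | (c.0)\{a,c} → stopped
Trace ⟨b⟩ through P, begin at {s0}:
  after b @ step 1: {s1}
  — P admits the full trace.
Trace ⟨b⟩ through Q, begin at {t0}:
  after b @ step 1: ∅ (Q stuck)

trace-distinct — witness ⟨b⟩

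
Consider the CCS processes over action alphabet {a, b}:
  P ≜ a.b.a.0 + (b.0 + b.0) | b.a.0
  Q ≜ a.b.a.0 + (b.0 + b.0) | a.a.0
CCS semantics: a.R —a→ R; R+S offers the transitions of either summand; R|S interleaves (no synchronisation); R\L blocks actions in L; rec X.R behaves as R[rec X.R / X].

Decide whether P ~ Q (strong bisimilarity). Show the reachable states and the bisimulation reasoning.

Reachable graph of P (9 states):
  u0 = a.b.a.0 + (b.0 + b.0) | b.a.0 :: -a-> u1, -b-> u2, -b-> u3
  u1 = b.a.0 :: -b-> u4
  u2 = (b.0 + b.0) | a.0 :: -a-> u5, -b-> u6
  u3 = 0 | b.a.0 :: -b-> u6
  u4 = a.0 :: -a-> u7
  u5 = (b.0 + b.0) | 0 :: -b-> u8
  u6 = 0 | a.0 :: -a-> u8
  u7 = 0 :: deadlocked
  u8 = 0 | 0 :: deadlocked
Reachable graph of Q (9 states):
  v0 = a.b.a.0 + (b.0 + b.0) | a.a.0 :: -a-> v1, -a-> v2, -b-> v3
  v1 = (b.0 + b.0) | a.0 :: -a-> v4, -b-> v5
  v2 = b.a.0 :: -b-> v6
  v3 = 0 | a.a.0 :: -a-> v5
  v4 = (b.0 + b.0) | 0 :: -b-> v7
  v5 = 0 | a.0 :: -a-> v7
  v6 = a.0 :: -a-> v8
  v7 = 0 | 0 :: deadlocked
  v8 = 0 :: deadlocked
Coarsest stable partition (strong bisimilarity classes):
  B0 = {u0}
  B1 = {u2, v1}
  B2 = {u4, u6, v5, v6}
  B3 = {u7, u8, v7, v8}
  B4 = {u5, v4}
  B5 = {u1, u3, v2}
  B6 = {v0}
  B7 = {v3}
u0 ∈ B0, v0 ∈ B6 → different blocks

P ≁ Q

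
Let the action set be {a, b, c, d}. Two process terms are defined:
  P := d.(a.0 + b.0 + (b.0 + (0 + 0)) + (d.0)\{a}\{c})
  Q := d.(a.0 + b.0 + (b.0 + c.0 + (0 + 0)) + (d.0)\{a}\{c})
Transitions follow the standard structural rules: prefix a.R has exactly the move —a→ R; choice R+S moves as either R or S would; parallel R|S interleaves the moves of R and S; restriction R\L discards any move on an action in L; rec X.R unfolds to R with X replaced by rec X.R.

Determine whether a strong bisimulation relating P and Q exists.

LTS(P): 4 reachable states
  u0 = d.(a.0 + b.0 + (b.0 + (0 + 0)) + (d.0)\{a}\{c}) has moves --d--▸ u1
  u1 = a.0 + b.0 + (b.0 + (0 + 0)) + (d.0)\{a}\{c} has moves --a--▸ u2, --b--▸ u2, --d--▸ u3
  u2 = 0 has moves stopped
  u3 = 0\{a}\{c} has moves stopped
LTS(Q): 4 reachable states
  v0 = d.(a.0 + b.0 + (b.0 + c.0 + (0 + 0)) + (d.0)\{a}\{c}) has moves --d--▸ v1
  v1 = a.0 + b.0 + (b.0 + c.0 + (0 + 0)) + (d.0)\{a}\{c} has moves --a--▸ v2, --b--▸ v2, --c--▸ v2, --d--▸ v3
  v2 = 0 has moves stopped
  v3 = 0\{a}\{c} has moves stopped
Partition-refinement fixed point:
  B0 = {u0}
  B1 = {u1}
  B2 = {u2, u3, v2, v3}
  B3 = {v0}
  B4 = {v1}
u0 ∈ B0, v0 ∈ B3 → different blocks

not bisimilar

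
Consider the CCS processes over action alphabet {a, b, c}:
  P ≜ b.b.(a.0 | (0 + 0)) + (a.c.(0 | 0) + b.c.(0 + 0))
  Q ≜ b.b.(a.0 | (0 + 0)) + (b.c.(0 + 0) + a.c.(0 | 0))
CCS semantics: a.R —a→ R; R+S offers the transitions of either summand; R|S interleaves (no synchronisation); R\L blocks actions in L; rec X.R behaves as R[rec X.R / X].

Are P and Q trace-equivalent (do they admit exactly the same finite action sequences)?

traces(P) = traces(Q)

LTS(P): 8 reachable states
  m0 = b.b.(a.0 | (0 + 0)) + (a.c.(0 | 0) + b.c.(0 + 0)) → --a--▸ m1, --b--▸ m2, --b--▸ m3
  m1 = c.(0 | 0) → --c--▸ m4
  m2 = b.(a.0 | (0 + 0)) → --b--▸ m5
  m3 = c.(0 + 0) → --c--▸ m6
  m4 = 0 | 0 → (no moves)
  m5 = a.0 | (0 + 0) → --a--▸ m7
  m6 = 0 + 0 → (no moves)
  m7 = 0 | (0 + 0) → (no moves)
LTS(Q): 8 reachable states
  n0 = b.b.(a.0 | (0 + 0)) + (b.c.(0 + 0) + a.c.(0 | 0)) → --a--▸ n1, --b--▸ n2, --b--▸ n3
  n1 = c.(0 | 0) → --c--▸ n4
  n2 = b.(a.0 | (0 + 0)) → --b--▸ n5
  n3 = c.(0 + 0) → --c--▸ n6
  n4 = 0 | 0 → (no moves)
  n5 = a.0 | (0 + 0) → --a--▸ n7
  n6 = 0 + 0 → (no moves)
  n7 = 0 | (0 + 0) → (no moves)
Partition-refinement fixed point:
  B0 = {m0, n0}
  B1 = {m1, m3, n1, n3}
  B2 = {m4, m6, m7, n4, n6, n7}
  B3 = {m2, n2}
  B4 = {m5, n5}
m0 ∈ B0, n0 ∈ B0 → same block
Bisimilar ⇒ trace-equivalent.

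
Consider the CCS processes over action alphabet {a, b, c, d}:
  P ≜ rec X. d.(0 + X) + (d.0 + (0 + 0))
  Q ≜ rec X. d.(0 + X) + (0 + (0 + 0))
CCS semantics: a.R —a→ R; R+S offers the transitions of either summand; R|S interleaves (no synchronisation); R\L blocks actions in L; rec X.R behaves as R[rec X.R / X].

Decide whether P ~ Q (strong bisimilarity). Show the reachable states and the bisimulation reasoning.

Reachable graph of P (3 states):
  p0 = rec X. d.(0 + X) + (d.0 + (0 + 0)) ⊢ ··d··> p1, ··d··> p2
  p1 = 0 ⊢ stopped
  p2 = 0 + (rec X. d.(0 + X) + (d.0 + (0 + 0))) ⊢ ··d··> p1, ··d··> p2
Reachable graph of Q (2 states):
  q0 = rec X. d.(0 + X) + (0 + (0 + 0)) ⊢ ··d··> q1
  q1 = 0 + (rec X. d.(0 + X) + (0 + (0 + 0))) ⊢ ··d··> q1
Coarsest stable partition (strong bisimilarity classes):
  B0 = {p0, p2}
  B1 = {p1}
  B2 = {q0, q1}
p0 ∈ B0, q0 ∈ B2 → different blocks

not bisimilar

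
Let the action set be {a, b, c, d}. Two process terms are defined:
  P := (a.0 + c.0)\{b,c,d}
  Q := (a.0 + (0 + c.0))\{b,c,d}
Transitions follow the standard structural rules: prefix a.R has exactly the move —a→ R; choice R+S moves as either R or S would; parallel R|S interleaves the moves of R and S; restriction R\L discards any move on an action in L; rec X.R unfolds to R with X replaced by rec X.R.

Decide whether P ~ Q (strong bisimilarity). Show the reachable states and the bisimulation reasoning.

P's transition system — 2 states:
  s0 = (a.0 + c.0)\{b,c,d} has moves —a→ s1
  s1 = 0\{b,c,d} has moves ·
Q's transition system — 2 states:
  t0 = (a.0 + (0 + c.0))\{b,c,d} has moves —a→ t1
  t1 = 0\{b,c,d} has moves ·
Partition-refinement fixed point:
  B0 = {s0, t0}
  B1 = {s1, t1}
s0 ∈ B0, t0 ∈ B0 → same block

bisimilar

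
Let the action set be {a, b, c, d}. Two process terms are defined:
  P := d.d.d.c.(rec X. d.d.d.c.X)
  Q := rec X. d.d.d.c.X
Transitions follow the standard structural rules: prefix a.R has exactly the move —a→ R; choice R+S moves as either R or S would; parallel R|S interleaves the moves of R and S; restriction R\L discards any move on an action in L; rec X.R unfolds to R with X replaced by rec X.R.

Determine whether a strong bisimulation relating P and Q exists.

Reachable graph of P (5 states):
  s0 = d.d.d.c.(rec X. d.d.d.c.X) | —d→ s1
  s1 = d.d.c.(rec X. d.d.d.c.X) | —d→ s2
  s2 = d.c.(rec X. d.d.d.c.X) | —d→ s3
  s3 = c.(rec X. d.d.d.c.X) | —c→ s4
  s4 = rec X. d.d.d.c.X | —d→ s1
Reachable graph of Q (4 states):
  t0 = rec X. d.d.d.c.X | —d→ t1
  t1 = d.d.c.(rec X. d.d.d.c.X) | —d→ t2
  t2 = d.c.(rec X. d.d.d.c.X) | —d→ t3
  t3 = c.(rec X. d.d.d.c.X) | —c→ t0
Bisimilarity quotient blocks:
  B0 = {s0, s4, t0}
  B1 = {s1, t1}
  B2 = {s2, t2}
  B3 = {s3, t3}
s0 ∈ B0, t0 ∈ B0 → same block

P ~ Q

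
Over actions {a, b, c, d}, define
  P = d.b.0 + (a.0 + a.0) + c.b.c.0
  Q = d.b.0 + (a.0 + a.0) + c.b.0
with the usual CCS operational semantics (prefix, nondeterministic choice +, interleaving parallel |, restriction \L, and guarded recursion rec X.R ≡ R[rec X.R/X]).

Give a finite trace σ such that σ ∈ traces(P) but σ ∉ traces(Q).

cbc

Reachable graph of P (5 states):
  s0 = d.b.0 + (a.0 + a.0) + c.b.c.0 :: ··a··> s1, ··c··> s2, ··d··> s3
  s1 = 0 :: (no moves)
  s2 = b.c.0 :: ··b··> s4
  s3 = b.0 :: ··b··> s1
  s4 = c.0 :: ··c··> s1
Reachable graph of Q (3 states):
  t0 = d.b.0 + (a.0 + a.0) + c.b.0 :: ··a··> t1, ··c··> t2, ··d··> t2
  t1 = 0 :: (no moves)
  t2 = b.0 :: ··b··> t1
Executing cbc from P (initial set {s0}):
  after c @ step 1: {s2}
  after b @ step 2: {s4}
  after c @ step 3: {s1}
  — P admits the full trace.
Executing cbc from Q (initial set {t0}):
  after c @ step 1: {t2}
  after b @ step 2: {t1}
  after c @ step 3: ∅ (Q stuck)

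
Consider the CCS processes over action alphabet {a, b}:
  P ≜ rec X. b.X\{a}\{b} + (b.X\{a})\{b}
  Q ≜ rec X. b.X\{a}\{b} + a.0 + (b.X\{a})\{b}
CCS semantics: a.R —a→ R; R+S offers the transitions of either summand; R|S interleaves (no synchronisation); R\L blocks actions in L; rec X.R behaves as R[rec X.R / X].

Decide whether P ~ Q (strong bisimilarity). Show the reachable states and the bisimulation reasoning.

NO

LTS(P): 2 reachable states
  u0 = rec X. b.X\{a}\{b} + (b.X\{a})\{b} ⊢ -b-> u1
  u1 = (rec X. b.X\{a}\{b} + (b.X\{a})\{b})\{a}\{b} ⊢ ∅
LTS(Q): 3 reachable states
  v0 = rec X. b.X\{a}\{b} + a.0 + (b.X\{a})\{b} ⊢ -a-> v1, -b-> v2
  v1 = 0 ⊢ ∅
  v2 = (rec X. b.X\{a}\{b} + a.0 + (b.X\{a})\{b})\{a}\{b} ⊢ ∅
Bisimilarity quotient blocks:
  B0 = {u0}
  B1 = {u1, v1, v2}
  B2 = {v0}
u0 ∈ B0, v0 ∈ B2 → different blocks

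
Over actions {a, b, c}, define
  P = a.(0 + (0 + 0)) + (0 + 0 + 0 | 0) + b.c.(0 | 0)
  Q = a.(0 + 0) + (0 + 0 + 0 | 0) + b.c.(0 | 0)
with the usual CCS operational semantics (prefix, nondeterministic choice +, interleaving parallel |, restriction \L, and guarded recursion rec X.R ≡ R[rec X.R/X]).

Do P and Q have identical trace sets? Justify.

YES

Reachable graph of P (4 states):
  u0 = a.(0 + (0 + 0)) + (0 + 0 + 0 | 0) + b.c.(0 | 0) :: =a=> u1, =b=> u2
  u1 = 0 + (0 + 0) :: stopped
  u2 = c.(0 | 0) :: =c=> u3
  u3 = 0 | 0 :: stopped
Reachable graph of Q (4 states):
  v0 = a.(0 + 0) + (0 + 0 + 0 | 0) + b.c.(0 | 0) :: =a=> v1, =b=> v2
  v1 = 0 + 0 :: stopped
  v2 = c.(0 | 0) :: =c=> v3
  v3 = 0 | 0 :: stopped
Coarsest stable partition (strong bisimilarity classes):
  B0 = {u0, v0}
  B1 = {u1, u3, v1, v3}
  B2 = {u2, v2}
u0 ∈ B0, v0 ∈ B0 → same block
Bisimilar ⇒ trace-equivalent.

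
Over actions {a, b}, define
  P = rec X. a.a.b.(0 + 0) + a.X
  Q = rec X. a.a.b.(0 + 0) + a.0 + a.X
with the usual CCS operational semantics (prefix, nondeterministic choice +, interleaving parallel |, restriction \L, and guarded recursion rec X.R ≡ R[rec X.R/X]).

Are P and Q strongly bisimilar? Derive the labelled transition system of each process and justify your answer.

Reachable graph of P (4 states):
  m0 = rec X. a.a.b.(0 + 0) + a.X → —a→ m0, —a→ m1
  m1 = a.b.(0 + 0) → —a→ m2
  m2 = b.(0 + 0) → —b→ m3
  m3 = 0 + 0 → ∅
Reachable graph of Q (5 states):
  n0 = rec X. a.a.b.(0 + 0) + a.0 + a.X → —a→ n0, —a→ n1, —a→ n2
  n1 = 0 → ∅
  n2 = a.b.(0 + 0) → —a→ n3
  n3 = b.(0 + 0) → —b→ n4
  n4 = 0 + 0 → ∅
Coarsest stable partition (strong bisimilarity classes):
  B0 = {m0}
  B1 = {m1, n2}
  B2 = {m2, n3}
  B3 = {m3, n1, n4}
  B4 = {n0}
m0 ∈ B0, n0 ∈ B4 → different blocks

NO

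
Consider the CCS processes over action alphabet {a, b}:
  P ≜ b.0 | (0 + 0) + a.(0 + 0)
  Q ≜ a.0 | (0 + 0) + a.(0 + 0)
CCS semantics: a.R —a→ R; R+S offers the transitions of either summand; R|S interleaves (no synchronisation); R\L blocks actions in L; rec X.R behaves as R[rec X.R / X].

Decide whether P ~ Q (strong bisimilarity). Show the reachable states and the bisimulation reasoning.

P's transition system — 3 states:
  p0 = b.0 | (0 + 0) + a.(0 + 0) → —a→ p1, —b→ p2
  p1 = 0 + 0 → ·
  p2 = 0 | (0 + 0) → ·
Q's transition system — 3 states:
  q0 = a.0 | (0 + 0) + a.(0 + 0) → —a→ q1, —a→ q2
  q1 = 0 + 0 → ·
  q2 = 0 | (0 + 0) → ·
Bisimilarity quotient blocks:
  B0 = {p0}
  B1 = {p1, p2, q1, q2}
  B2 = {q0}
p0 ∈ B0, q0 ∈ B2 → different blocks

not bisimilar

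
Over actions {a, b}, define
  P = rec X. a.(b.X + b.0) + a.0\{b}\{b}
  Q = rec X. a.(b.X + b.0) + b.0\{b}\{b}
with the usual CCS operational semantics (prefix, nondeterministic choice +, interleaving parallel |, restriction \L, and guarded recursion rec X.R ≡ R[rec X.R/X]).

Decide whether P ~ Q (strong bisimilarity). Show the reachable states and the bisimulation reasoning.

NO

LTS(P): 4 reachable states
  p0 = rec X. a.(b.X + b.0) + a.0\{b}\{b} has moves —a→ p1, —a→ p2
  p1 = 0\{b}\{b} has moves ·
  p2 = b.(rec X. a.(b.X + b.0) + a.0\{b}\{b}) + b.0 has moves —b→ p0, —b→ p3
  p3 = 0 has moves ·
LTS(Q): 4 reachable states
  q0 = rec X. a.(b.X + b.0) + b.0\{b}\{b} has moves —a→ q1, —b→ q2
  q1 = b.(rec X. a.(b.X + b.0) + b.0\{b}\{b}) + b.0 has moves —b→ q0, —b→ q3
  q2 = 0\{b}\{b} has moves ·
  q3 = 0 has moves ·
Partition-refinement fixed point:
  B0 = {p0}
  B1 = {p2}
  B2 = {p1, p3, q2, q3}
  B3 = {q0}
  B4 = {q1}
p0 ∈ B0, q0 ∈ B3 → different blocks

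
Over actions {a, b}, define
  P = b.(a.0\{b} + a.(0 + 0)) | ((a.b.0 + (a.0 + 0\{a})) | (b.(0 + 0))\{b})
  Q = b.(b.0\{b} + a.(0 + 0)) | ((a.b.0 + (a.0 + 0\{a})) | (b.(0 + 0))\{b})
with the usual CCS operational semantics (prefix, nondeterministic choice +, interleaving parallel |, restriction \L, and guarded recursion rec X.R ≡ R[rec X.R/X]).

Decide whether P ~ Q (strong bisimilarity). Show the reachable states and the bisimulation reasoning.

P ≁ Q

LTS(P): 12 reachable states
  u0 = b.(a.0\{b} + a.(0 + 0)) | ((a.b.0 + (a.0 + 0\{a})) | (b.(0 + 0))\{b}) | —a→ u1, —a→ u2, —b→ u3
  u1 = b.(a.0\{b} + a.(0 + 0)) | (0 | (b.(0 + 0))\{b}) | —b→ u4
  u2 = b.(a.0\{b} + a.(0 + 0)) | (b.0 | (b.(0 + 0))\{b}) | —b→ u1, —b→ u5
  u3 = (a.0\{b} + a.(0 + 0)) | ((a.b.0 + (a.0 + 0\{a})) | (b.(0 + 0))\{b}) | —a→ u4, —a→ u5, —a→ u6, —a→ u7
  u4 = (a.0\{b} + a.(0 + 0)) | (0 | (b.(0 + 0))\{b}) | —a→ u8, —a→ u9
  u5 = (a.0\{b} + a.(0 + 0)) | (b.0 | (b.(0 + 0))\{b}) | —a→ u10, —a→ u11, —b→ u4
  u6 = (0 + 0) | ((a.b.0 + (a.0 + 0\{a})) | (b.(0 + 0))\{b}) | —a→ u10, —a→ u8
  u7 = 0\{b} | ((a.b.0 + (a.0 + 0\{a})) | (b.(0 + 0))\{b}) | —a→ u11, —a→ u9
  u8 = (0 + 0) | (0 | (b.(0 + 0))\{b}) | ∅
  u9 = 0\{b} | (0 | (b.(0 + 0))\{b}) | ∅
  u10 = (0 + 0) | (b.0 | (b.(0 + 0))\{b}) | —b→ u8
  u11 = 0\{b} | (b.0 | (b.(0 + 0))\{b}) | —b→ u9
LTS(Q): 12 reachable states
  v0 = b.(b.0\{b} + a.(0 + 0)) | ((a.b.0 + (a.0 + 0\{a})) | (b.(0 + 0))\{b}) | —a→ v1, —a→ v2, —b→ v3
  v1 = b.(b.0\{b} + a.(0 + 0)) | (0 | (b.(0 + 0))\{b}) | —b→ v4
  v2 = b.(b.0\{b} + a.(0 + 0)) | (b.0 | (b.(0 + 0))\{b}) | —b→ v1, —b→ v5
  v3 = (b.0\{b} + a.(0 + 0)) | ((a.b.0 + (a.0 + 0\{a})) | (b.(0 + 0))\{b}) | —a→ v4, —a→ v5, —a→ v6, —b→ v7
  v4 = (b.0\{b} + a.(0 + 0)) | (0 | (b.(0 + 0))\{b}) | —a→ v8, —b→ v9
  v5 = (b.0\{b} + a.(0 + 0)) | (b.0 | (b.(0 + 0))\{b}) | —a→ v10, —b→ v11, —b→ v4
  v6 = (0 + 0) | ((a.b.0 + (a.0 + 0\{a})) | (b.(0 + 0))\{b}) | —a→ v10, —a→ v8
  v7 = 0\{b} | ((a.b.0 + (a.0 + 0\{a})) | (b.(0 + 0))\{b}) | —a→ v11, —a→ v9
  v8 = (0 + 0) | (0 | (b.(0 + 0))\{b}) | ∅
  v9 = 0\{b} | (0 | (b.(0 + 0))\{b}) | ∅
  v10 = (0 + 0) | (b.0 | (b.(0 + 0))\{b}) | —b→ v8
  v11 = 0\{b} | (b.0 | (b.(0 + 0))\{b}) | —b→ v9
Coarsest stable partition (strong bisimilarity classes):
  B0 = {u0}
  B1 = {u2}
  B2 = {u5}
  B3 = {u10, u11, v10, v11}
  B4 = {u8, u9, v8, v9}
  B5 = {u4}
  B6 = {u1}
  B7 = {u3}
  B8 = {u6, u7, v6, v7}
  B9 = {v0}
  B10 = {v2}
  B11 = {v5}
  B12 = {v4}
  B13 = {v1}
  B14 = {v3}
u0 ∈ B0, v0 ∈ B9 → different blocks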